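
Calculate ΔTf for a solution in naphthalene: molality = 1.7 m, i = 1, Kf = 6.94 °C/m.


ΔTf = Kf × m × i
= 6.94 × 1.7 × 1
= 11.798 °C

11.798 °C


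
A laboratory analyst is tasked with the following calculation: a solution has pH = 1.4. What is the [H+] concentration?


[H+] = 10^(-pH) = 10^(-1.4)
= 3.98×10^-2 M

3.98×10^-2 M


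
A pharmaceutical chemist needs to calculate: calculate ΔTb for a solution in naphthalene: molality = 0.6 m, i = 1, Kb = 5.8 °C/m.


ΔTb = Kb × m × i
= 5.8 × 0.6 × 1
= 3.48 °C

3.48 °C


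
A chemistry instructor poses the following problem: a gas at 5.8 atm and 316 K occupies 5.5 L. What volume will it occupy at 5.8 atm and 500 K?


P1V1/T1 = P2V2/T2
V2 = P1V1T2/(T1P2)
= 5.8×5.5×500/(316×5.8)
= 8.703 L

8.703 L


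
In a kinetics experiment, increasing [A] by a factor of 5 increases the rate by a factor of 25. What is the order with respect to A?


rate ∝ [A]^n
5^n = 25 → n = 2
Order in A: 2

2


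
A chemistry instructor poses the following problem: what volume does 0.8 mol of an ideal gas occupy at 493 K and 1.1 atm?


PV = nRT  (R = 0.08206 L·atm/(mol·K))
V = nRT/P = 0.8×0.08206×493/1.1
= 29.422 L

29.422 L


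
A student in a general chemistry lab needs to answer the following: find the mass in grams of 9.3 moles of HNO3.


M(HNO3) = 63.02 g/mol
mass = n × M = 9.3 × 63.02 = 586.09 g

586.09 g


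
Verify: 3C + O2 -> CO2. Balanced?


Equation: 3C + O2 -> CO2
Check atoms: C: 3≠1, O: 2=2
Not balanced

No, not balanced


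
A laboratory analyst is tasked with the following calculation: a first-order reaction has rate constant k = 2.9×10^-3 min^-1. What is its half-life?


t½ = ln2/k = 0.693147/(2.9×10^-3 min^-1)
= 239.0 min

239.0 min


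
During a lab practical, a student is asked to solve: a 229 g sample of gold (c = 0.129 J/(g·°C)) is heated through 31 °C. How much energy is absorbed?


q = mcΔT = 229 × 0.129 × 31
= 915.77 J

915.77 J


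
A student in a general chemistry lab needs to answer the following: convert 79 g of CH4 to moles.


M(CH4) = 16.04 g/mol
n = mass/M = 79/16.04 = 4.9252 mol

4.9252 mol


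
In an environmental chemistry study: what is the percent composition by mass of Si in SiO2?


M(SiO2) = 1×28.09 + 2×16.0 = 60.09 g/mol
Mass of Si = 1 × 28.09 = 28.09 g/mol
% Si = 28.09/60.09 × 100 = 46.75%

46.75%


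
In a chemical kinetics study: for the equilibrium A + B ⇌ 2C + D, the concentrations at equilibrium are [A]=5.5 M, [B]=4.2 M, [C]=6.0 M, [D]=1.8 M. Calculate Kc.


Kc = [C]^2[D]/([A][B])
= (6.0^2 × 1.8^1)/(5.5^1 × 4.2^1)
= 64.8/23.1
= 2.805

2.805


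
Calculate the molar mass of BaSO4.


M(BaSO4) = 1×137.33 + 1×32.07 + 4×16.0
= 137.33 + 32.07 + 64.0
= 233.4 g/mol

233.4 g/mol


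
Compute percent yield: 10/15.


% yield = actual/theoretical × 100
= 10/15 × 100
= 66.67%

66.67%


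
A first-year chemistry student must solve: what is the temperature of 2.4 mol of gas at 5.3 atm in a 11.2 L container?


PV = nRT  (R = 0.08206 L·atm/(mol·K))
T = PV/(nR) = 5.3×11.2/(2.4×0.08206)
= 59.36/0.196944
= 301.41 K

301.41 K


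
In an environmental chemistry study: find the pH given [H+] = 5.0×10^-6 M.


pH = -log10([H+]) = -log10(5.0×10^-6)
= 6 - log10(5.0)
= 6 - 0.7
= 5.3

5.3


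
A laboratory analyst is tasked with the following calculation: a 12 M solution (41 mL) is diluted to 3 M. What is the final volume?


C1V1 = C2V2
12 × 41 = 3 × V2
V2 = 492/3 = 164.0 mL

164.0 mL


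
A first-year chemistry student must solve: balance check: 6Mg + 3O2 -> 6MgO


Equation: 6Mg + 3O2 -> 6MgO
Check atoms: Mg: 6=6, O: 6=6
Balanced

Yes, balanced


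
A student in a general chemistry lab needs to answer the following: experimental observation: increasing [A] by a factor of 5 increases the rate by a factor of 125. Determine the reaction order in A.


rate ∝ [A]^n
5^n = 125 → n = 3
Order in A: 3

3


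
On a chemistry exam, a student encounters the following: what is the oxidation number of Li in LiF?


Group 1 metal: +1
Oxidation number: +1

+1


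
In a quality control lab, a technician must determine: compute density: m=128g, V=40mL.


ρ = mass/volume
= 128/40
= 3.2 g/mL

3.2 g/mL


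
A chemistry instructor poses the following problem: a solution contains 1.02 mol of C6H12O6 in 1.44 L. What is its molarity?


M = n/V = 1.02/1.44 = 0.708 mol/L

0.708 M


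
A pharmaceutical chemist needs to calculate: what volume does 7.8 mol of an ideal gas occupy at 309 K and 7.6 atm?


PV = nRT  (R = 0.08206 L·atm/(mol·K))
V = nRT/P = 7.8×0.08206×309/7.6
= 26.024 L

26.024 L


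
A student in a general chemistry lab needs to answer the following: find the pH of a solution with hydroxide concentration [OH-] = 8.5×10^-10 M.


pOH = -log10([OH-]) = -log10(8.5×10^-10)
= 10 - log10(8.5) = 9.07
pH = 14 - pOH = 14 - 9.07 = 4.93

4.93


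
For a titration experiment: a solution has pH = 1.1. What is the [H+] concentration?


[H+] = 10^(-pH) = 10^(-1.1)
= 7.94×10^-2 M

7.94×10^-2 M


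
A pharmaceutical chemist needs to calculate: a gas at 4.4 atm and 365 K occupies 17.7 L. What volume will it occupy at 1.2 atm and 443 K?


P1V1/T1 = P2V2/T2
V2 = P1V1T2/(T1P2)
= 4.4×17.7×443/(365×1.2)
= 78.769 L

78.769 L


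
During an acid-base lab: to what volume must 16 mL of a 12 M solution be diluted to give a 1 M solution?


C1V1 = C2V2
12 × 16 = 1 × V2
V2 = 192/1 = 192.0 mL

192.0 mL


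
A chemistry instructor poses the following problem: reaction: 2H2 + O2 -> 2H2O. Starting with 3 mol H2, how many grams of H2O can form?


Mole ratio H2O:H2 = 2:2
n(H2O) = 3 × 2/2 = 3.000 mol
mass = 3.000 × 18.02 = 54.06 g

54.06 g


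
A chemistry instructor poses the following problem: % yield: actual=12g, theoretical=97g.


% yield = actual/theoretical × 100
= 12/97 × 100
= 12.37%

12.37%


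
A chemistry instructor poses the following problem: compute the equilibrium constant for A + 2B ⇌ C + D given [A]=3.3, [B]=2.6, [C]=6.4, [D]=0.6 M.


Kc = [C][D]/([A][B]^2)
= (6.4^1 × 0.6^1)/(3.3^1 × 2.6^2)
= 3.84/22.308
= 0.1721

0.1721


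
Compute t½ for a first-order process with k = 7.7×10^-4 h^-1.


t½ = ln2/k = 0.693147/(7.7×10^-4 h^-1)
= 900.2 h

900.2 h


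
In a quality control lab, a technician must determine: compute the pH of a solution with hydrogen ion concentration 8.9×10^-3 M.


pH = -log10([H+]) = -log10(8.9×10^-3)
= 3 - log10(8.9)
= 3 - 0.95
= 2.05

2.05


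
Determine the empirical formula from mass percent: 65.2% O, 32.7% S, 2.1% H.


Assume 100 g sample. Moles of each element:
  O: 65.2/16.0 = 4.075 mol
  S: 32.7/32.07 = 1.02 mol
  H: 2.1/1.008 = 2.083 mol
Divide by smallest (1.02):
  O: 4.075/1.02 = 4.0
  S: 1.02/1.02 = 1.0
  H: 2.083/1.02 = 2.04
Empirical formula: H2SO4

H2SO4


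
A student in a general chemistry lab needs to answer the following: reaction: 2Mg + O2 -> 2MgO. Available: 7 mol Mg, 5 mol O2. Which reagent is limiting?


Mole ratio available / coefficient:
  Mg: 7/2 = 3.500
  O2: 5/1 = 5.000
Smaller ratio is limiting.

Mg


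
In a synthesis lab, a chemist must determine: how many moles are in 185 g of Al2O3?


M(Al2O3) = 101.96 g/mol
n = mass/M = 185/101.96 = 1.8144 mol

1.8144 mol


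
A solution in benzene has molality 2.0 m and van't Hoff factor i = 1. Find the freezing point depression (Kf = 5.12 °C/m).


ΔTf = Kf × m × i
= 5.12 × 2.0 × 1
= 10.24 °C

10.24 °C


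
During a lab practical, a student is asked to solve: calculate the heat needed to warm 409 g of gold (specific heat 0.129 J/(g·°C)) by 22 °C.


q = mcΔT = 409 × 0.129 × 22
= 1160.74 J

1160.74 J


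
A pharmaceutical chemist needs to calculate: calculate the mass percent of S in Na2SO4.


M(Na2SO4) = 2×22.99 + 1×32.07 + 4×16.0 = 142.05 g/mol
Mass of S = 1 × 32.07 = 32.07 g/mol
% S = 32.07/142.05 × 100 = 22.58%

22.58%


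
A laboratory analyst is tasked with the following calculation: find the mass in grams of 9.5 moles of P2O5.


M(P2O5) = 141.94 g/mol
mass = n × M = 9.5 × 141.94 = 1348.43 g

1348.43 g


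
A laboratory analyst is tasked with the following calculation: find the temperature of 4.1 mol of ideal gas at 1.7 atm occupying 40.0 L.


PV = nRT  (R = 0.08206 L·atm/(mol·K))
T = PV/(nR) = 1.7×40.0/(4.1×0.08206)
= 68.00/0.336446
= 202.11 K

202.11 K


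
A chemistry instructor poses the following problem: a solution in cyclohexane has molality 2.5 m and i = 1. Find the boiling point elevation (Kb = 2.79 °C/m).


ΔTb = Kb × m × i
= 2.79 × 2.5 × 1
= 6.975 °C

6.975 °C


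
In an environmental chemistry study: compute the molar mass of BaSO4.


M(BaSO4) = 1×137.33 + 1×32.07 + 4×16.0
= 137.33 + 32.07 + 64.0
= 233.4 g/mol

233.4 g/mol


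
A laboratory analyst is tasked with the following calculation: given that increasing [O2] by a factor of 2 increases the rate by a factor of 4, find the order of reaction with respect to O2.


rate ∝ [O2]^n
2^n = 4 → n = 2
Order in O2: 2

2


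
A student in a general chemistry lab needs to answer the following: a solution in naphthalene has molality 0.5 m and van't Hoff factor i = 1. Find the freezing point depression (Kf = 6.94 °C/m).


ΔTf = Kf × m × i
= 6.94 × 0.5 × 1
= 3.47 °C

3.47 °C


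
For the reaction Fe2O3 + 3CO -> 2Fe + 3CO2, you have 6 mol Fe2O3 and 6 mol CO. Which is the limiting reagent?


Mole ratio available / coefficient:
  Fe2O3: 6/1 = 6.000
  CO: 6/3 = 2.000
Smaller ratio is limiting.

CO


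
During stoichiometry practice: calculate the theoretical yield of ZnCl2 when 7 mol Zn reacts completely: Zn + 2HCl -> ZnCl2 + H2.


Mole ratio ZnCl2:Zn = 1:1
n(ZnCl2) = 7 × 1/1 = 7.000 mol
mass = 7.000 × 136.28 = 953.96 g

953.96 g


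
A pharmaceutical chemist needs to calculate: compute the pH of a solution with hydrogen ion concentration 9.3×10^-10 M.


pH = -log10([H+]) = -log10(9.3×10^-10)
= 10 - log10(9.3)
= 10 - 0.97
= 9.03

9.03


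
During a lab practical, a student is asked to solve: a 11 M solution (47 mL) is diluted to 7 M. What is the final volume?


C1V1 = C2V2
11 × 47 = 7 × V2
V2 = 517/7 = 73.86 mL

73.86 mL


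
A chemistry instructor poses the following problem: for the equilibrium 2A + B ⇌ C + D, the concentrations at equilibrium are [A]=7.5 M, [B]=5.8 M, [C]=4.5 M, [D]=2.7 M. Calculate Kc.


Kc = [C][D]/([A]^2[B])
= (4.5^1 × 2.7^1)/(7.5^2 × 5.8^1)
= 12.15/326.25
= 0.03724

0.03724


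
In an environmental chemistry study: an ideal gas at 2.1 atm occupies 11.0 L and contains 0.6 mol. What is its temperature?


PV = nRT  (R = 0.08206 L·atm/(mol·K))
T = PV/(nR) = 2.1×11.0/(0.6×0.08206)
= 23.10/0.049236
= 469.17 K

469.17 K


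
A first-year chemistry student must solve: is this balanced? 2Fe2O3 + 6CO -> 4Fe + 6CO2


Equation: 2Fe2O3 + 6CO -> 4Fe + 6CO2
Check atoms: C: 6=6, Fe: 4=4, O: 12=12
Balanced

Yes, balanced


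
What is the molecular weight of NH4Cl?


M(NH4Cl) = 1×14.01 + 4×1.008 + 1×35.45
= 14.01 + 4.03 + 35.45
= 53.49 g/mol

53.49 g/mol


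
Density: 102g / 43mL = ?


ρ = mass/volume
= 102/43
= 2.372 g/mL

2.372 g/mL


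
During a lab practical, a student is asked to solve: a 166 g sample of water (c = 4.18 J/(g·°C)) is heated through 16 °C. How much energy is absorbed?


q = mcΔT = 166 × 4.18 × 16
= 11102.08 J

11102.08 J


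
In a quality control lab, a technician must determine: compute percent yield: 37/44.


% yield = actual/theoretical × 100
= 37/44 × 100
= 84.09%

84.09%


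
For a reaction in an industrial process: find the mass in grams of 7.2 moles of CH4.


M(CH4) = 16.04 g/mol
mass = n × M = 7.2 × 16.04 = 115.49 g

115.49 g


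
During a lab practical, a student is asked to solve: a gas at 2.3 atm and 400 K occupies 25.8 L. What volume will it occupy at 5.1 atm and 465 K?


P1V1/T1 = P2V2/T2
V2 = P1V1T2/(T1P2)
= 2.3×25.8×465/(400×5.1)
= 13.526 L

13.526 L


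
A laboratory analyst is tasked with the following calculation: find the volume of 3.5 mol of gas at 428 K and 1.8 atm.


PV = nRT  (R = 0.08206 L·atm/(mol·K))
V = nRT/P = 3.5×0.08206×428/1.8
= 68.292 L

68.292 L


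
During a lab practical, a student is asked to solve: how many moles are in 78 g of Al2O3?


M(Al2O3) = 101.96 g/mol
n = mass/M = 78/101.96 = 0.765 mol

0.765 mol


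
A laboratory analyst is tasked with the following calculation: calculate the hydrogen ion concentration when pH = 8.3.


[H+] = 10^(-pH) = 10^(-8.3)
= 5.01×10^-9 M

5.01×10^-9 M


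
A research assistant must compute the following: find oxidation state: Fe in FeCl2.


x + 2(-1) = 0, so x = +2
Oxidation number: +2

+2


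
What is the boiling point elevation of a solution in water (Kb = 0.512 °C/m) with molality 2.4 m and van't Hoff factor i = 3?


ΔTb = Kb × m × i
= 0.512 × 2.4 × 3
= 3.6864 °C

3.6864 °C


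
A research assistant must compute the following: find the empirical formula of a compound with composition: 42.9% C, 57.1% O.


Assume 100 g sample. Moles of each element:
  C: 42.9/12.01 = 3.572 mol
  O: 57.1/16.0 = 3.569 mol
Divide by smallest (3.569):
  C: 3.572/3.569 = 1.0
  O: 3.569/3.569 = 1.0
Empirical formula: CO

CO


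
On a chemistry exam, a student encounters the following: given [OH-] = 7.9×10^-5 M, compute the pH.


pOH = -log10([OH-]) = -log10(7.9×10^-5)
= 5 - log10(7.9) = 4.1
pH = 14 - pOH = 14 - 4.1 = 9.9

9.9


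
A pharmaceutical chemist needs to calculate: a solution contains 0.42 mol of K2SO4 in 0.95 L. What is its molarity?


M = n/V = 0.42/0.95 = 0.442 mol/L

0.442 M


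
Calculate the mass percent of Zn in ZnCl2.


M(ZnCl2) = 1×65.38 + 2×35.45 = 136.28 g/mol
Mass of Zn = 1 × 65.38 = 65.38 g/mol
% Zn = 65.38/136.28 × 100 = 47.97%

47.97%


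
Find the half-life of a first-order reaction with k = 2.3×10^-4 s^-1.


t½ = ln2/k = 0.693147/(2.3×10^-4 s^-1)
= 3014 s

3014 s


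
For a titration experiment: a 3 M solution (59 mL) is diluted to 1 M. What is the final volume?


C1V1 = C2V2
3 × 59 = 1 × V2
V2 = 177/1 = 177.0 mL

177.0 mL


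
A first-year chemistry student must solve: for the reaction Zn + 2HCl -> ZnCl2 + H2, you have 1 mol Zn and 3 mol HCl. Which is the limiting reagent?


Mole ratio available / coefficient:
  Zn: 1/1 = 1.000
  HCl: 3/2 = 1.500
Smaller ratio is limiting.

Zn


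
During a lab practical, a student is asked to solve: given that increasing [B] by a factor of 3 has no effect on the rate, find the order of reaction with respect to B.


rate ∝ [B]^n
rate ∝ [B]^0
Order in B: 0

0


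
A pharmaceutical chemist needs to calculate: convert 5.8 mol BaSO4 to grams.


M(BaSO4) = 233.4 g/mol
mass = n × M = 5.8 × 233.4 = 1353.72 g

1353.72 g


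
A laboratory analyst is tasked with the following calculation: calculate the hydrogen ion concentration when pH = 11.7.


[H+] = 10^(-pH) = 10^(-11.7)
= 2.0×10^-12 M

2.0×10^-12 M


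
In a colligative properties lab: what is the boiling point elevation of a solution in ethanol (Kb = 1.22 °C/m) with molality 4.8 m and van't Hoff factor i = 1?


ΔTb = Kb × m × i
= 1.22 × 4.8 × 1
= 5.856 °C

5.856 °C


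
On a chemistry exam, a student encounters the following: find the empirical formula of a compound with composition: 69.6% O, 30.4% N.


Assume 100 g sample. Moles of each element:
  O: 69.6/16.0 = 4.35 mol
  N: 30.4/14.01 = 2.17 mol
Divide by smallest (2.17):
  O: 4.35/2.17 = 2.0
  N: 2.17/2.17 = 1.0
Empirical formula: NO2

NO2


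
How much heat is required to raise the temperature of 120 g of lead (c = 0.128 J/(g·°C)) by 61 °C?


q = mcΔT = 120 × 0.128 × 61
= 936.96 J

936.96 J


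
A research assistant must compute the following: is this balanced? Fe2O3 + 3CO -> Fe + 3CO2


Equation: Fe2O3 + 3CO -> Fe + 3CO2
Check atoms: C: 3=3, Fe: 2≠1, O: 6=6
Not balanced

No, not balanced


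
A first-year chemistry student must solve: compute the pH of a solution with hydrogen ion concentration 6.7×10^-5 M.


pH = -log10([H+]) = -log10(6.7×10^-5)
= 5 - log10(6.7)
= 5 - 0.83
= 4.17

4.17


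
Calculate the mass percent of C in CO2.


M(CO2) = 1×12.01 + 2×16.0 = 44.01 g/mol
Mass of C = 1 × 12.01 = 12.01 g/mol
% C = 12.01/44.01 × 100 = 27.29%

27.29%


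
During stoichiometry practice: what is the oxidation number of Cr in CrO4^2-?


x + 4(-2) = -2, so x = +6
Oxidation number: +6

+6


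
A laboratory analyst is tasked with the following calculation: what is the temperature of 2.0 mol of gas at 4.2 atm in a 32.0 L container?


PV = nRT  (R = 0.08206 L·atm/(mol·K))
T = PV/(nR) = 4.2×32.0/(2.0×0.08206)
= 134.40/0.164120
= 818.91 K

818.91 K


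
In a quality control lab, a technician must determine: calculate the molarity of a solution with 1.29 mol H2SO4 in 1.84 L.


M = n/V = 1.29/1.84 = 0.701 mol/L

0.701 M


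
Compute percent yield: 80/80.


% yield = actual/theoretical × 100
= 80/80 × 100
= 100.0%

100.0%


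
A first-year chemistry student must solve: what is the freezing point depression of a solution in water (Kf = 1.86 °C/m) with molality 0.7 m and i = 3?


ΔTf = Kf × m × i
= 1.86 × 0.7 × 3
= 3.906 °C

3.906 °C


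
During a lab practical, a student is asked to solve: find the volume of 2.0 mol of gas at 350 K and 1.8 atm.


PV = nRT  (R = 0.08206 L·atm/(mol·K))
V = nRT/P = 2.0×0.08206×350/1.8
= 31.912 L

31.912 L


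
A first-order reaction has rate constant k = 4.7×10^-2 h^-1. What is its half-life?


t½ = ln2/k = 0.693147/(4.7×10^-2 h^-1)
= 14.75 h

14.75 h


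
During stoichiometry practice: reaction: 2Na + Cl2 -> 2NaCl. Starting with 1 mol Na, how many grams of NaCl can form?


Mole ratio NaCl:Na = 2:2
n(NaCl) = 1 × 2/2 = 1.000 mol
mass = 1.000 × 58.44 = 58.44 g

58.44 g


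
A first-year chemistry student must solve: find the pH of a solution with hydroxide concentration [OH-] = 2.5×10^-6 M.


pOH = -log10([OH-]) = -log10(2.5×10^-6)
= 6 - log10(2.5) = 5.6
pH = 14 - pOH = 14 - 5.6 = 8.4

8.4


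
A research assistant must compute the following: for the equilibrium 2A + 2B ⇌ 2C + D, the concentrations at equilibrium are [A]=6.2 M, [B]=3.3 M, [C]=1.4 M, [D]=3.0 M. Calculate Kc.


Kc = [C]^2[D]/([A]^2[B]^2)
= (1.4^2 × 3.0^1)/(6.2^2 × 3.3^2)
= 5.88/418.6116
= 0.01405

0.01405


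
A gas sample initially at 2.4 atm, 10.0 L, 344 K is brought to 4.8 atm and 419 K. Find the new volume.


P1V1/T1 = P2V2/T2
V2 = P1V1T2/(T1P2)
= 2.4×10.0×419/(344×4.8)
= 6.09 L

6.09 L


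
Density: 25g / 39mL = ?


ρ = mass/volume
= 25/39
= 0.641 g/mL

0.641 g/mL


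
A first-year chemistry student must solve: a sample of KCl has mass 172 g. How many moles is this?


M(KCl) = 74.55 g/mol
n = mass/M = 172/74.55 = 2.3072 mol

2.3072 mol


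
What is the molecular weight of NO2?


M(NO2) = 1×14.01 + 2×16.0
= 14.01 + 32.0
= 46.01 g/mol

46.01 g/mol


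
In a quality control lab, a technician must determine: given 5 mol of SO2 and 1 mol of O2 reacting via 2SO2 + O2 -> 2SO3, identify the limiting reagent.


Mole ratio available / coefficient:
  SO2: 5/2 = 2.500
  O2: 1/1 = 1.000
Smaller ratio is limiting.

O2


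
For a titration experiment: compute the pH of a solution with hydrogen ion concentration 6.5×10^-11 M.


pH = -log10([H+]) = -log10(6.5×10^-11)
= 11 - log10(6.5)
= 11 - 0.81
= 10.19

10.19


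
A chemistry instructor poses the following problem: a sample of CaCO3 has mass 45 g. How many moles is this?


M(CaCO3) = 100.09 g/mol
n = mass/M = 45/100.09 = 0.4496 mol

0.4496 mol


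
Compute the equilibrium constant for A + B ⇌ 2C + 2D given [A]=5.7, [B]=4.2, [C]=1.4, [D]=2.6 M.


Kc = [C]^2[D]^2/([A][B])
= (1.4^2 × 2.6^2)/(5.7^1 × 4.2^1)
= 13.2496/23.94
= 0.5535

0.5535


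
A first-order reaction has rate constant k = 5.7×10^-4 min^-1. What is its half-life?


t½ = ln2/k = 0.693147/(5.7×10^-4 min^-1)
= 1216 min

1216 min


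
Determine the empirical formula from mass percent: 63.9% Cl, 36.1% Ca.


Assume 100 g sample. Moles of each element:
  Cl: 63.9/35.45 = 1.803 mol
  Ca: 36.1/40.08 = 0.901 mol
Divide by smallest (0.901):
  Cl: 1.803/0.901 = 2.0
  Ca: 0.901/0.901 = 1.0
Empirical formula: CaCl2

CaCl2


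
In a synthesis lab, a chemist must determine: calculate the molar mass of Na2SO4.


M(Na2SO4) = 2×22.99 + 1×32.07 + 4×16.0
= 45.98 + 32.07 + 64.0
= 142.05 g/mol

142.05 g/mol


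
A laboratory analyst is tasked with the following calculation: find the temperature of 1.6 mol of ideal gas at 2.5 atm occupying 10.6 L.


PV = nRT  (R = 0.08206 L·atm/(mol·K))
T = PV/(nR) = 2.5×10.6/(1.6×0.08206)
= 26.50/0.131296
= 201.83 K

201.83 K


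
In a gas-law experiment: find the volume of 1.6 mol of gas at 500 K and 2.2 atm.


PV = nRT  (R = 0.08206 L·atm/(mol·K))
V = nRT/P = 1.6×0.08206×500/2.2
= 29.84 L

29.84 L


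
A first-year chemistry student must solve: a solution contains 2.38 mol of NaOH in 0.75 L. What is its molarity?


M = n/V = 2.38/0.75 = 3.173 mol/L

3.173 M


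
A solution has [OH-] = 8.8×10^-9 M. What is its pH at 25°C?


pOH = -log10([OH-]) = -log10(8.8×10^-9)
= 9 - log10(8.8) = 8.06
pH = 14 - pOH = 14 - 8.06 = 5.94

5.94


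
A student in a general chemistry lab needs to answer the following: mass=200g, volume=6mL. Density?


ρ = mass/volume
= 200/6
= 33.333 g/mL

33.333 g/mL


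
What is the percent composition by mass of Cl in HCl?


M(HCl) = 1×1.008 + 1×35.45 = 36.458 g/mol
Mass of Cl = 1 × 35.45 = 35.45 g/mol
% Cl = 35.45/36.458 × 100 = 97.24%

97.24%


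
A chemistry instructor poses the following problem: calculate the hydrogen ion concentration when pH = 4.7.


[H+] = 10^(-pH) = 10^(-4.7)
= 2.0×10^-5 M

2.0×10^-5 M


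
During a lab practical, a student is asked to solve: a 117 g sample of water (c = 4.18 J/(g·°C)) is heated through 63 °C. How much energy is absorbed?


q = mcΔT = 117 × 4.18 × 63
= 30810.78 J

30810.78 J


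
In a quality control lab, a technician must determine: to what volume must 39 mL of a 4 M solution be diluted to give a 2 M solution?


C1V1 = C2V2
4 × 39 = 2 × V2
V2 = 156/2 = 78.0 mL

78.0 mL


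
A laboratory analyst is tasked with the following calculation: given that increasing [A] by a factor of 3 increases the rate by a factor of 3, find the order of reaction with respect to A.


rate ∝ [A]^n
3^n = 3 → n = 1
Order in A: 1

1


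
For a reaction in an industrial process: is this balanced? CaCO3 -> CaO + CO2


Equation: CaCO3 -> CaO + CO2
Check atoms: C: 1=1, Ca: 1=1, O: 3=3
Balanced

Yes, balanced


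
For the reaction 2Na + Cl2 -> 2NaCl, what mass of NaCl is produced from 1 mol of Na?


Mole ratio NaCl:Na = 2:2
n(NaCl) = 1 × 2/2 = 1.000 mol
mass = 1.000 × 58.44 = 58.44 g

58.44 g


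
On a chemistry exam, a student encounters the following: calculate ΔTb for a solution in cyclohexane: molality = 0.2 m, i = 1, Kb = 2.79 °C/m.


ΔTb = Kb × m × i
= 2.79 × 0.2 × 1
= 0.558 °C

0.558 °C


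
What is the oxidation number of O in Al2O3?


O is usually -2
Oxidation number: -2

-2


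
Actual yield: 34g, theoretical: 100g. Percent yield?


% yield = actual/theoretical × 100
= 34/100 × 100
= 34.0%

34.0%


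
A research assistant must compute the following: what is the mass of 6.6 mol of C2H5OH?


M(C2H5OH) = 46.07 g/mol
mass = n × M = 6.6 × 46.07 = 304.06 g

304.06 g


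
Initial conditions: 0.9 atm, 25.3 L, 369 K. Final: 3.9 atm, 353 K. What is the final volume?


P1V1/T1 = P2V2/T2
V2 = P1V1T2/(T1P2)
= 0.9×25.3×353/(369×3.9)
= 5.585 L

5.585 L


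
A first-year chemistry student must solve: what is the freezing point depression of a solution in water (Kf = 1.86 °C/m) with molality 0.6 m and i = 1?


ΔTf = Kf × m × i
= 1.86 × 0.6 × 1
= 1.116 °C

1.116 °C


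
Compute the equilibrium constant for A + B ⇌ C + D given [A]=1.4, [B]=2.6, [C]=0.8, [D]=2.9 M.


Kc = [C][D]/([A][B])
= (0.8^1 × 2.9^1)/(1.4^1 × 2.6^1)
= 2.32/3.64
= 0.6374

0.6374


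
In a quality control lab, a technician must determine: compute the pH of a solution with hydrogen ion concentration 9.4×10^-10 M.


pH = -log10([H+]) = -log10(9.4×10^-10)
= 10 - log10(9.4)
= 10 - 0.97
= 9.03

9.03


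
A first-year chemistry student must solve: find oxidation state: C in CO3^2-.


x + 3(-2) = -2, so x = +4
Oxidation number: +4

+4


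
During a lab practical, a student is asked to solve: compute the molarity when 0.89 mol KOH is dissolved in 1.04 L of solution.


M = n/V = 0.89/1.04 = 0.856 mol/L

0.856 M


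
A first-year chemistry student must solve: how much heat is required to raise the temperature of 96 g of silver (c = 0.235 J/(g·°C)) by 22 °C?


q = mcΔT = 96 × 0.235 × 22
= 496.32 J

496.32 J


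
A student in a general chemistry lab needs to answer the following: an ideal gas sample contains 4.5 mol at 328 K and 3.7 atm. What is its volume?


PV = nRT  (R = 0.08206 L·atm/(mol·K))
V = nRT/P = 4.5×0.08206×328/3.7
= 32.735 L

32.735 L


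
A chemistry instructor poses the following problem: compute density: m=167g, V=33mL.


ρ = mass/volume
= 167/33
= 5.061 g/mL

5.061 g/mL


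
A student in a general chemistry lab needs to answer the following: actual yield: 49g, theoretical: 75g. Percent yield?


% yield = actual/theoretical × 100
= 49/75 × 100
= 65.33%

65.33%


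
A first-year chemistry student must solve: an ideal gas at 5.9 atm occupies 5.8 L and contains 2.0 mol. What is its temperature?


PV = nRT  (R = 0.08206 L·atm/(mol·K))
T = PV/(nR) = 5.9×5.8/(2.0×0.08206)
= 34.22/0.164120
= 208.51 K

208.51 K


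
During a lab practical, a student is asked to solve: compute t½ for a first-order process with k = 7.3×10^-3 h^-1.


t½ = ln2/k = 0.693147/(7.3×10^-3 h^-1)
= 94.95 h

94.95 h


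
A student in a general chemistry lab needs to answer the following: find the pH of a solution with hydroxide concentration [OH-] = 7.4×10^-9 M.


pOH = -log10([OH-]) = -log10(7.4×10^-9)
= 9 - log10(7.4) = 8.13
pH = 14 - pOH = 14 - 8.13 = 5.87

5.87


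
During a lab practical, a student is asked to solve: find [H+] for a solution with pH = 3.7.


[H+] = 10^(-pH) = 10^(-3.7)
= 2.0×10^-4 M

2.0×10^-4 M


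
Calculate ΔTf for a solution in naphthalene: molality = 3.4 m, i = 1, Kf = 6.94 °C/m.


ΔTf = Kf × m × i
= 6.94 × 3.4 × 1
= 23.596 °C

23.596 °C


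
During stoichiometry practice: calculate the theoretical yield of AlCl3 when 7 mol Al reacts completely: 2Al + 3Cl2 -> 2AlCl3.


Mole ratio AlCl3:Al = 2:2
n(AlCl3) = 7 × 2/2 = 7.000 mol
mass = 7.000 × 133.33 = 933.31 g

933.31 g


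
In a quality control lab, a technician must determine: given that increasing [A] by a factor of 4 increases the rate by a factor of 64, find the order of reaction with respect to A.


rate ∝ [A]^n
4^n = 64 → n = 3
Order in A: 3

3


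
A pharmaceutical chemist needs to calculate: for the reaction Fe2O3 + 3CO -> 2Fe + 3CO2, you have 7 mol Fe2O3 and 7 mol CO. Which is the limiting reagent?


Mole ratio available / coefficient:
  Fe2O3: 7/1 = 7.000
  CO: 7/3 = 2.333
Smaller ratio is limiting.

CO


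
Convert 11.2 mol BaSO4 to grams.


M(BaSO4) = 233.4 g/mol
mass = n × M = 11.2 × 233.4 = 2614.08 g

2614.08 g


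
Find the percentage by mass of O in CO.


M(CO) = 1×12.01 + 1×16.0 = 28.01 g/mol
Mass of O = 1 × 16.0 = 16.00 g/mol
% O = 16.00/28.01 × 100 = 57.12%

57.12%


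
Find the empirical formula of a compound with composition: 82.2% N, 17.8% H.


Assume 100 g sample. Moles of each element:
  N: 82.2/14.01 = 5.867 mol
  H: 17.8/1.008 = 17.659 mol
Divide by smallest (5.867):
  N: 5.867/5.867 = 1.0
  H: 17.659/5.867 = 3.01
Empirical formula: NH3

NH3


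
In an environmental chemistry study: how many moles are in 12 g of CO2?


M(CO2) = 44.01 g/mol
n = mass/M = 12/44.01 = 0.2727 mol

0.2727 mol


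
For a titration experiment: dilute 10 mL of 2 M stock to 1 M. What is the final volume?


C1V1 = C2V2
2 × 10 = 1 × V2
V2 = 20/1 = 20.0 mL

20.0 mL


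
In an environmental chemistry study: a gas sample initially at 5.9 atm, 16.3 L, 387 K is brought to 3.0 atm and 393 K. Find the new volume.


P1V1/T1 = P2V2/T2
V2 = P1V1T2/(T1P2)
= 5.9×16.3×393/(387×3.0)
= 32.554 L

32.554 L


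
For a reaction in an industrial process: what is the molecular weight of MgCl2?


M(MgCl2) = 1×24.31 + 2×35.45
= 24.31 + 70.9
= 95.21 g/mol

95.21 g/mol


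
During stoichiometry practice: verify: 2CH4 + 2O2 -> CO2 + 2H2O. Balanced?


Equation: 2CH4 + 2O2 -> CO2 + 2H2O
Check atoms: C: 2≠1, H: 8≠4, O: 4=4
Not balanced

No, not balanced


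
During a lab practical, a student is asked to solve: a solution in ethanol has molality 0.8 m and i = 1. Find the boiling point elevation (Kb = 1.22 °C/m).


ΔTb = Kb × m × i
= 1.22 × 0.8 × 1
= 0.976 °C

0.976 °C


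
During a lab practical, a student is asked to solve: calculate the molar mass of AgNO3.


M(AgNO3) = 1×107.87 + 1×14.01 + 3×16.0
= 107.87 + 14.01 + 48.0
= 169.88 g/mol

169.88 g/mol


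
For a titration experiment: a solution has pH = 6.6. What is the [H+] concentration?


[H+] = 10^(-pH) = 10^(-6.6)
= 2.51×10^-7 M

2.51×10^-7 M


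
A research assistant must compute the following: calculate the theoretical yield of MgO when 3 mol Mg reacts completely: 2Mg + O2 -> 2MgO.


Mole ratio MgO:Mg = 2:2
n(MgO) = 3 × 2/2 = 3.000 mol
mass = 3.000 × 40.31 = 120.93 g

120.93 g


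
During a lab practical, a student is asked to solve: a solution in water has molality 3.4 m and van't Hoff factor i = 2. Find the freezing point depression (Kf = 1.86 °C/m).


ΔTf = Kf × m × i
= 1.86 × 3.4 × 2
= 12.648 °C

12.648 °C


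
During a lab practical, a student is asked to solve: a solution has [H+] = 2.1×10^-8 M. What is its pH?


pH = -log10([H+]) = -log10(2.1×10^-8)
= 8 - log10(2.1)
= 8 - 0.32
= 7.68

7.68


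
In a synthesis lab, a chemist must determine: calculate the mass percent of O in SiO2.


M(SiO2) = 1×28.09 + 2×16.0 = 60.09 g/mol
Mass of O = 2 × 16.0 = 32.00 g/mol
% O = 32.00/60.09 × 100 = 53.25%

53.25%


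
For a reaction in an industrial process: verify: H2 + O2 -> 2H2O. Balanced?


Equation: H2 + O2 -> 2H2O
Check atoms: H: 2≠4, O: 2=2
Not balanced

No, not balanced


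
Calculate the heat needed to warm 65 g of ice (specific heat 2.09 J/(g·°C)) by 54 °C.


q = mcΔT = 65 × 2.09 × 54
= 7335.90 J

7335.90 J


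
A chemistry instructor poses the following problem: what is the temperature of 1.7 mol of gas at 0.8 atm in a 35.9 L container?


PV = nRT  (R = 0.08206 L·atm/(mol·K))
T = PV/(nR) = 0.8×35.9/(1.7×0.08206)
= 28.72/0.139502
= 205.88 K

205.88 K


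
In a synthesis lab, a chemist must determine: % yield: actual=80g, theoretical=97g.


% yield = actual/theoretical × 100
= 80/97 × 100
= 82.47%

82.47%


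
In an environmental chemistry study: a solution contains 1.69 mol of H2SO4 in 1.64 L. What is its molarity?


M = n/V = 1.69/1.64 = 1.030 mol/L

1.030 M


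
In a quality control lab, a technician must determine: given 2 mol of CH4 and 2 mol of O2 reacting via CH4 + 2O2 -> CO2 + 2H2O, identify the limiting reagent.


Mole ratio available / coefficient:
  CH4: 2/1 = 2.000
  O2: 2/2 = 1.000
Smaller ratio is limiting.

O2


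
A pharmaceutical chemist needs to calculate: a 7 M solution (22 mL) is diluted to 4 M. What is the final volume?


C1V1 = C2V2
7 × 22 = 4 × V2
V2 = 154/4 = 38.5 mL

38.5 mL


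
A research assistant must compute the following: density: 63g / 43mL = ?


ρ = mass/volume
= 63/43
= 1.465 g/mL

1.465 g/mL


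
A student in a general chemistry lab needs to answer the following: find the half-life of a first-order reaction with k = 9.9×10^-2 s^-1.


t½ = ln2/k = 0.693147/(9.9×10^-2 s^-1)
= 7.001 s

7.001 s


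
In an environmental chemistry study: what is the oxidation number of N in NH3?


x + 3(+1) = 0, so x = -3
Oxidation number: -3

-3


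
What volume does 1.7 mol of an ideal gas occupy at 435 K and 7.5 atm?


PV = nRT  (R = 0.08206 L·atm/(mol·K))
V = nRT/P = 1.7×0.08206×435/7.5
= 8.091 L

8.091 L


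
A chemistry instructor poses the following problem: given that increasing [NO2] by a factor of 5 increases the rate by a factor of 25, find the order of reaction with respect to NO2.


rate ∝ [NO2]^n
5^n = 25 → n = 2
Order in NO2: 2

2


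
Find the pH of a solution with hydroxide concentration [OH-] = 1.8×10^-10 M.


pOH = -log10([OH-]) = -log10(1.8×10^-10)
= 10 - log10(1.8) = 9.74
pH = 14 - pOH = 14 - 9.74 = 4.26

4.26


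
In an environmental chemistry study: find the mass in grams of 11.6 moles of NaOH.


M(NaOH) = 40.0 g/mol
mass = n × M = 11.6 × 40.0 = 464.00 g

464.00 g


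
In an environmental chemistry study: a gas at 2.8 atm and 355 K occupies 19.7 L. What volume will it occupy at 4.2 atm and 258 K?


P1V1/T1 = P2V2/T2
V2 = P1V1T2/(T1P2)
= 2.8×19.7×258/(355×4.2)
= 9.545 L

9.545 L


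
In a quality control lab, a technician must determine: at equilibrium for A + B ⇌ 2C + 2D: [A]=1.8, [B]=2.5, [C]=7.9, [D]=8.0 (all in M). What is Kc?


Kc = [C]^2[D]^2/([A][B])
= (7.9^2 × 8.0^2)/(1.8^1 × 2.5^1)
= 3994.24/4.5
= 887.6

887.6


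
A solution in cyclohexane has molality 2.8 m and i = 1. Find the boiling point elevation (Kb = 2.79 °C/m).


ΔTb = Kb × m × i
= 2.79 × 2.8 × 1
= 7.812 °C

7.812 °C


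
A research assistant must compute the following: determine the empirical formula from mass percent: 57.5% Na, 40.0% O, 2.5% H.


Assume 100 g sample. Moles of each element:
  Na: 57.5/22.99 = 2.501 mol
  O: 40.0/16.0 = 2.5 mol
  H: 2.5/1.008 = 2.48 mol
Divide by smallest (2.48):
  Na: 2.501/2.48 = 1.01
  O: 2.5/2.48 = 1.01
  H: 2.48/2.48 = 1.0
Empirical formula: NaOH

NaOH


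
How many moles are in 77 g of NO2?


M(NO2) = 46.01 g/mol
n = mass/M = 77/46.01 = 1.6735 mol

1.6735 mol


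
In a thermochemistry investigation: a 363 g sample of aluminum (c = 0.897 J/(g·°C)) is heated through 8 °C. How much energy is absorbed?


q = mcΔT = 363 × 0.897 × 8
= 2604.89 J

2604.89 J


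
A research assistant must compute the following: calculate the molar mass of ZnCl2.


M(ZnCl2) = 1×65.38 + 2×35.45
= 65.38 + 70.9
= 136.28 g/mol

136.28 g/mol


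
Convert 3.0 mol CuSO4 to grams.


M(CuSO4) = 159.62 g/mol
mass = n × M = 3.0 × 159.62 = 478.86 g

478.86 g


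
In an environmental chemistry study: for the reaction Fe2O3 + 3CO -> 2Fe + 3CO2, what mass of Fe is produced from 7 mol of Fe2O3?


Mole ratio Fe:Fe2O3 = 2:1
n(Fe) = 7 × 2/1 = 14.000 mol
mass = 14.000 × 55.85 = 781.9 g

781.9 g


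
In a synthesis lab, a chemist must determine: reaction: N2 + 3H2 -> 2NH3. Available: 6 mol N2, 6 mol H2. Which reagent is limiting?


Mole ratio available / coefficient:
  N2: 6/1 = 6.000
  H2: 6/3 = 2.000
Smaller ratio is limiting.

H2


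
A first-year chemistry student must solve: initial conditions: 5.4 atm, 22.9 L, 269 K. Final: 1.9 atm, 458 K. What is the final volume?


P1V1/T1 = P2V2/T2
V2 = P1V1T2/(T1P2)
= 5.4×22.9×458/(269×1.9)
= 110.813 L

110.813 L


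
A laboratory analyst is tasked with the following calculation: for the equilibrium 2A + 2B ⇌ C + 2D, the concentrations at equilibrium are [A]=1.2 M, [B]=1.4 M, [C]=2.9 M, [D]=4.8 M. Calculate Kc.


Kc = [C][D]^2/([A]^2[B]^2)
= (2.9^1 × 4.8^2)/(1.2^2 × 1.4^2)
= 66.816/2.8224
= 23.67

23.67


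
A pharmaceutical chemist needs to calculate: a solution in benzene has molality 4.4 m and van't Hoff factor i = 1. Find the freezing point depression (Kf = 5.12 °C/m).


ΔTf = Kf × m × i
= 5.12 × 4.4 × 1
= 22.528 °C

22.528 °C


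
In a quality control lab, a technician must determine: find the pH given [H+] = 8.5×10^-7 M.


pH = -log10([H+]) = -log10(8.5×10^-7)
= 7 - log10(8.5)
= 7 - 0.93
= 6.07

6.07


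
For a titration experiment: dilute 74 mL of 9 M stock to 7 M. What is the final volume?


C1V1 = C2V2
9 × 74 = 7 × V2
V2 = 666/7 = 95.14 mL

95.14 mL


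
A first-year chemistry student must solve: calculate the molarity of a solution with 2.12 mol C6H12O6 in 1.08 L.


M = n/V = 2.12/1.08 = 1.963 mol/L

1.963 M


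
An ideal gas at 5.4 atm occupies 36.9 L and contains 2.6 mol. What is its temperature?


PV = nRT  (R = 0.08206 L·atm/(mol·K))
T = PV/(nR) = 5.4×36.9/(2.6×0.08206)
= 199.26/0.213356
= 933.93 K

933.93 K


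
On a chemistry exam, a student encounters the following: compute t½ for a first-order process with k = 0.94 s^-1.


t½ = ln2/k = 0.693147/(0.94 s^-1)
= 0.7374 s

0.7374 s


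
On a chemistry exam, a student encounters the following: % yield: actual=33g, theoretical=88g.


% yield = actual/theoretical × 100
= 33/88 × 100
= 37.5%

37.5%


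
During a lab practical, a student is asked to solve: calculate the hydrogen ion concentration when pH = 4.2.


[H+] = 10^(-pH) = 10^(-4.2)
= 6.31×10^-5 M

6.31×10^-5 M


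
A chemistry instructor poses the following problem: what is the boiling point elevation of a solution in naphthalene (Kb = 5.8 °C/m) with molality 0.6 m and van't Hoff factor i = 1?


ΔTb = Kb × m × i
= 5.8 × 0.6 × 1
= 3.48 °C

3.48 °C


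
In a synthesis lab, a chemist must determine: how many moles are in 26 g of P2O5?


M(P2O5) = 141.94 g/mol
n = mass/M = 26/141.94 = 0.1832 mol

0.1832 mol


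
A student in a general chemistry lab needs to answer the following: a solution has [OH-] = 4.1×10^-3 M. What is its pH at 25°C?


pOH = -log10([OH-]) = -log10(4.1×10^-3)
= 3 - log10(4.1) = 2.39
pH = 14 - pOH = 14 - 2.39 = 11.61

11.61


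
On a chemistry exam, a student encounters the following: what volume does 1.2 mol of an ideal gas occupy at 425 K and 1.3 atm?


PV = nRT  (R = 0.08206 L·atm/(mol·K))
V = nRT/P = 1.2×0.08206×425/1.3
= 32.193 L

32.193 L


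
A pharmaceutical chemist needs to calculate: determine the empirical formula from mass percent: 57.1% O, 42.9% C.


Assume 100 g sample. Moles of each element:
  O: 57.1/16.0 = 3.569 mol
  C: 42.9/12.01 = 3.572 mol
Divide by smallest (3.569):
  O: 3.569/3.569 = 1.0
  C: 3.572/3.569 = 1.0
Empirical formula: CO

CO


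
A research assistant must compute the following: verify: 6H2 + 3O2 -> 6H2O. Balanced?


Equation: 6H2 + 3O2 -> 6H2O
Check atoms: H: 12=12, O: 6=6
Balanced

Yes, balanced


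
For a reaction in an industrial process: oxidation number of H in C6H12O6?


H is +1 with nonmetals
Oxidation number: +1

+1


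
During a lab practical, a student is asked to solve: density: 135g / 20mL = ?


ρ = mass/volume
= 135/20
= 6.75 g/mL

6.75 g/mL


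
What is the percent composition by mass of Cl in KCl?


M(KCl) = 1×39.1 + 1×35.45 = 74.55 g/mol
Mass of Cl = 1 × 35.45 = 35.45 g/mol
% Cl = 35.45/74.55 × 100 = 47.55%

47.55%


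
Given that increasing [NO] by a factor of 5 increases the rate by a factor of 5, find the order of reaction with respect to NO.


rate ∝ [NO]^n
5^n = 5 → n = 1
Order in NO: 1

1


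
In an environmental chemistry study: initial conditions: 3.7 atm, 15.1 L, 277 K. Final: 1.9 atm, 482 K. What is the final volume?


P1V1/T1 = P2V2/T2
V2 = P1V1T2/(T1P2)
= 3.7×15.1×482/(277×1.9)
= 51.167 L

51.167 L


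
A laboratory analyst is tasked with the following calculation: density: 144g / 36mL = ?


ρ = mass/volume
= 144/36
= 4.0 g/mL

4.0 g/mL
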